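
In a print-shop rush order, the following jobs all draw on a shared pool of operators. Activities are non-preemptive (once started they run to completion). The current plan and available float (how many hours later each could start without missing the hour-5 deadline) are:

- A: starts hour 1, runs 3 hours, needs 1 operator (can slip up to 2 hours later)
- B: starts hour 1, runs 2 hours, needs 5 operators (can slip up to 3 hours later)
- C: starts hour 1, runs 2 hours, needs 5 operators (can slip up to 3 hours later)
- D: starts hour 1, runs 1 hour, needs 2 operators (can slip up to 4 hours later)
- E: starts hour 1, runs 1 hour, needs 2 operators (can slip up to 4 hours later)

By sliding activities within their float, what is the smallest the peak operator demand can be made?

Early-start (A@1, B@1, C@1, D@1, E@1) gives peak 15: h1:15  h2:11  h3:1  h4:0  h5:0.
Shift C→3, D→5, E→5.
Schedule A@1, B@1, C@3, D@5, E@5: h1:6  h2:6  h3:6  h4:5  h5:4 — peak 6.
Total operator-hours = 27 over 5 hours ⇒ peak ≥ ⌈27/5⌉ = 6, so 6 is optimal.

6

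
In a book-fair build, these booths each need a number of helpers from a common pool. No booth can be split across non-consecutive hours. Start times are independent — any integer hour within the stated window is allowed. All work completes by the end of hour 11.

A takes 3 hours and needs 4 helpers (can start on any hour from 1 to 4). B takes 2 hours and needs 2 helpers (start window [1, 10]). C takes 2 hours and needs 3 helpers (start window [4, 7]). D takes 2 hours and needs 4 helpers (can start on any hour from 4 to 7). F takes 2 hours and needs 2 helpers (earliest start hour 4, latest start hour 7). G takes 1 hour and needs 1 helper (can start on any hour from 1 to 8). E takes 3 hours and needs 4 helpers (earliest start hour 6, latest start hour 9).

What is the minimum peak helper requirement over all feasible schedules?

Early-start (A@1, B@1, C@4, D@4, F@4, G@1, E@6) gives peak 9: h1:7  h2:6  h3:4  h4:9  h5:9  h6:4  h7:4  h8:4  h9:0  h10:0  h11:0.
Shift D→6, G→3, E→8.
Schedule A@1, B@1, C@4, D@6, F@4, G@3, E@8: h1:6  h2:6  h3:5  h4:5  h5:5  h6:4  h7:4  h8:4  h9:4  h10:4  h11:0 — peak 6.

6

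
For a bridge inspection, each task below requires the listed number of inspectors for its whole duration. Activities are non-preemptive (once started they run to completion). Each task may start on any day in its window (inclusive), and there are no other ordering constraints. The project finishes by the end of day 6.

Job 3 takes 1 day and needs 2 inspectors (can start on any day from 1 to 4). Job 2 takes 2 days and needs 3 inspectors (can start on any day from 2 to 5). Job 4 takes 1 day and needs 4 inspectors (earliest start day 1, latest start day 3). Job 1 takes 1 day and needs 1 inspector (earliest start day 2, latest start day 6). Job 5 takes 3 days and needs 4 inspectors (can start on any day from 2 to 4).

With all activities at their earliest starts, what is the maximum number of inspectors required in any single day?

8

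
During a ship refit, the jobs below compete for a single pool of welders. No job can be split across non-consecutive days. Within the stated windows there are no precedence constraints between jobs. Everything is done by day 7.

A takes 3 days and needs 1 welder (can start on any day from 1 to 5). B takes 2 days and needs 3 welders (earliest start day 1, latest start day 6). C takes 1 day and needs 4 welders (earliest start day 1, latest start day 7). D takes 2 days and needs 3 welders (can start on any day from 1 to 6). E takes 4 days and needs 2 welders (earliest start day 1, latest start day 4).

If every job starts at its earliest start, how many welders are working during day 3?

At early start, day 3 has: A, E.
Demand: 1 + 2 = 3.

3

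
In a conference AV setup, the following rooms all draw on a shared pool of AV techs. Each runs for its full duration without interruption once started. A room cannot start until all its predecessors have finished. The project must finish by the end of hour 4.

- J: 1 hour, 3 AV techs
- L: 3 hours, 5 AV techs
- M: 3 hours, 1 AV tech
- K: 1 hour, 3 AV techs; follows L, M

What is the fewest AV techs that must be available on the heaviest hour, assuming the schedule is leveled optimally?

Early-start (J@1, L@1, M@1, K@4) gives peak 9: h1:9  h2:6  h3:6  h4:3.
Shift J→4.
Schedule J@4, L@1, M@1, K@4: h1:6  h2:6  h3:6  h4:6 — peak 6.
Total AV tech-hours = 24 over 4 hours ⇒ peak ≥ ⌈24/4⌉ = 6, so 6 is optimal.

6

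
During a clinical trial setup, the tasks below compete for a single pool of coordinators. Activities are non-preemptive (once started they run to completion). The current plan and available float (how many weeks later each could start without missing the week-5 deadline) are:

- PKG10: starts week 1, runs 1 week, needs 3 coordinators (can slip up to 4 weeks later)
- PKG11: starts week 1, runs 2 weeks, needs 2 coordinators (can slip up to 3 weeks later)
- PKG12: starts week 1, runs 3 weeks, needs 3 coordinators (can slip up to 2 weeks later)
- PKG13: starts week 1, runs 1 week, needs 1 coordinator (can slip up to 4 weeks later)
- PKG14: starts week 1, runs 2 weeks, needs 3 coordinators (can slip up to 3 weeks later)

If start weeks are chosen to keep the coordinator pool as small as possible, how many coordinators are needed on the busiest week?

Early-start (PKG10@1, PKG11@1, PKG12@1, PKG13@1, PKG14@1) gives peak 12: w1:12  w2:8  w3:3  w4:0  w5:0.
Shift PKG12→2, PKG14→3.
Schedule PKG10@1, PKG11@1, PKG12@2, PKG13@1, PKG14@3: w1:6  w2:5  w3:6  w4:6  w5:0 — peak 6.

6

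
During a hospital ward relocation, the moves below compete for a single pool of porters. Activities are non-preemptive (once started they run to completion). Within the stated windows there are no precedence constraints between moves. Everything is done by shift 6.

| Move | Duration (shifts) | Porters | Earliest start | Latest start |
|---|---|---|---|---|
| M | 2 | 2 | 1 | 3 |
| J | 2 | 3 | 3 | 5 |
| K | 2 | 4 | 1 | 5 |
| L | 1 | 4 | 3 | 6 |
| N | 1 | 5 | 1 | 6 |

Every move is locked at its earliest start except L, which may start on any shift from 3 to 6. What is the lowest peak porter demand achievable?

11

L@3: s1:11  s2:6  s3:7  s4:3  s5:0  s6:0 → peak 11
L@4: s1:11  s2:6  s3:3  s4:7  s5:0  s6:0 → peak 11
L@5: s1:11  s2:6  s3:3  s4:3  s5:4  s6:0 → peak 11
L@6: s1:11  s2:6  s3:3  s4:3  s5:0  s6:4 → peak 11
Best is L@3, peak 11.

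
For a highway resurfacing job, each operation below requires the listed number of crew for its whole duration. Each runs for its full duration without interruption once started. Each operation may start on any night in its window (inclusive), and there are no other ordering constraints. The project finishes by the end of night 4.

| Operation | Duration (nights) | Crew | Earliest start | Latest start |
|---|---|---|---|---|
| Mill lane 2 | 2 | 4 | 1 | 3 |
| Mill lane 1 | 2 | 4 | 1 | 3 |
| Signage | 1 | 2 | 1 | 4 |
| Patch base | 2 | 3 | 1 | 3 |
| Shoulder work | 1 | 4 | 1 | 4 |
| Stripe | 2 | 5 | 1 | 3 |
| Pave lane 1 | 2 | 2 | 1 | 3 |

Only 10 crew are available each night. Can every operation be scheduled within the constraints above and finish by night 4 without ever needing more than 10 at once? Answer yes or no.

no

Total crew member-nights = 42; over 4 nights the average is 42/4 > 10, so some night must exceed 10.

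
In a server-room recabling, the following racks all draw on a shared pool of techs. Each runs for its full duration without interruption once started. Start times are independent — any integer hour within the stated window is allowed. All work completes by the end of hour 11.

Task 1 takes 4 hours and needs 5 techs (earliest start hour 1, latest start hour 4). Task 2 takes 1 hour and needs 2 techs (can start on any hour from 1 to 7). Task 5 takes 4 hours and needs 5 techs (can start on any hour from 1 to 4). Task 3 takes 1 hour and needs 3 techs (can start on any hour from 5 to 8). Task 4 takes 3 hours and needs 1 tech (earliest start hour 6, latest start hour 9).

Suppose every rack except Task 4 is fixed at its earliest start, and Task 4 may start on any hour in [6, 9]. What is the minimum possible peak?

Task 4@6: h1:12  h2:10  h3:10  h4:10  h5:3  h6:1  h7:1  h8:1  h9:0  h10:0  h11:0 → peak 12
Task 4@7: h1:12  h2:10  h3:10  h4:10  h5:3  h6:0  h7:1  h8:1  h9:1  h10:0  h11:0 → peak 12
Task 4@8: h1:12  h2:10  h3:10  h4:10  h5:3  h6:0  h7:0  h8:1  h9:1  h10:1  h11:0 → peak 12
Task 4@9: h1:12  h2:10  h3:10  h4:10  h5:3  h6:0  h7:0  h8:0  h9:1  h10:1  h11:1 → peak 12
Best is Task 4@6, peak 12.

12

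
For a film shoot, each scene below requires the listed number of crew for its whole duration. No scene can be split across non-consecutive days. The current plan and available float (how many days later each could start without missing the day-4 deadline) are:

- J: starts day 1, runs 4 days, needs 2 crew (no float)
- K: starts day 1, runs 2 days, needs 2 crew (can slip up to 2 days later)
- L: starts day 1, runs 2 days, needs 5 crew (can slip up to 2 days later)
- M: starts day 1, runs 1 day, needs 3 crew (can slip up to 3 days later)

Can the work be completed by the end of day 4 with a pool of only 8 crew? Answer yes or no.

yes

Schedule J@1, K@1, L@3, M@1: d1:7  d2:4  d3:7  d4:7 — peak 7 ≤ 8.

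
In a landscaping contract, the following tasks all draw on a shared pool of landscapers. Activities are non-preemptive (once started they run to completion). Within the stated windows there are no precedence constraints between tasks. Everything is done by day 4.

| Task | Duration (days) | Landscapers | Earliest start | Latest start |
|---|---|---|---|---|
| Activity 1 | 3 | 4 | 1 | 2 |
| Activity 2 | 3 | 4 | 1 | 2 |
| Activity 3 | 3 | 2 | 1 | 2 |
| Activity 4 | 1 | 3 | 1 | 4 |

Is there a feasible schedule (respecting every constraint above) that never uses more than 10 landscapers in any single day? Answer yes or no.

Schedule Activity 1@1, Activity 2@1, Activity 3@1, Activity 4@4: d1:10  d2:10  d3:10  d4:3 — peak 10 ≤ 10.

yes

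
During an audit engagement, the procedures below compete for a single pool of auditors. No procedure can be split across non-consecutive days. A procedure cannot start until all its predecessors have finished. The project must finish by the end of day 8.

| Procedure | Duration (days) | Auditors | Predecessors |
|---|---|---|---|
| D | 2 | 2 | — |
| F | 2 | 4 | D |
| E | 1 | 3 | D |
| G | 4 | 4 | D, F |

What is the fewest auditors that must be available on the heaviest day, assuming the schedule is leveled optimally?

Schedule D@1, F@3, E@3, G@5: d1:2  d2:2  d3:7  d4:4  d5:4  d6:4  d7:4  d8:4 — peak 7.
No arrangement of the 6 feasible schedules does better.

7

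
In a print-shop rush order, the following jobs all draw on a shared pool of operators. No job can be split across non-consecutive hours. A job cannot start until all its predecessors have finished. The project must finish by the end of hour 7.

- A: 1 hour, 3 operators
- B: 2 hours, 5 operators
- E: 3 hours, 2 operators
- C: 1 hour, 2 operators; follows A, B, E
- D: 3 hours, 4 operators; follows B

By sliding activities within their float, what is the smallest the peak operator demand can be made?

Early-start (A@1, B@1, E@1, C@4, D@3) gives peak 10: h1:10  h2:7  h3:6  h4:6  h5:4  h6:0  h7:0.
Shift B→2, E→4, C→7, D→4.
Schedule A@1, B@2, E@4, C@7, D@4: h1:3  h2:5  h3:5  h4:6  h5:6  h6:6  h7:2 — peak 6.

6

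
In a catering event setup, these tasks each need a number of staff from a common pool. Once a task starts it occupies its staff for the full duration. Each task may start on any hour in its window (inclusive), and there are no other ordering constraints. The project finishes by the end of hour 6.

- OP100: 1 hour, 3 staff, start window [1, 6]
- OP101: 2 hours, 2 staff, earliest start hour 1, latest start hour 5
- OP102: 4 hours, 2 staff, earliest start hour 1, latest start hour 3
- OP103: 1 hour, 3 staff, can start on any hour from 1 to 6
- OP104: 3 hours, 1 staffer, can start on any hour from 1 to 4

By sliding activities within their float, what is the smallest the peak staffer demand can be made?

Early-start (OP100@1, OP101@1, OP102@1, OP103@1, OP104@1) gives peak 11: h1:11  h2:5  h3:3  h4:2  h5:0  h6:0.
Shift OP101→2, OP102→2, OP103→6, OP104→4.
Schedule OP100@1, OP101@2, OP102@2, OP103@6, OP104@4: h1:3  h2:4  h3:4  h4:3  h5:3  h6:4 — peak 4.
Total staffer-hours = 21 over 6 hours ⇒ peak ≥ ⌈21/6⌉ = 4, so 4 is optimal.

4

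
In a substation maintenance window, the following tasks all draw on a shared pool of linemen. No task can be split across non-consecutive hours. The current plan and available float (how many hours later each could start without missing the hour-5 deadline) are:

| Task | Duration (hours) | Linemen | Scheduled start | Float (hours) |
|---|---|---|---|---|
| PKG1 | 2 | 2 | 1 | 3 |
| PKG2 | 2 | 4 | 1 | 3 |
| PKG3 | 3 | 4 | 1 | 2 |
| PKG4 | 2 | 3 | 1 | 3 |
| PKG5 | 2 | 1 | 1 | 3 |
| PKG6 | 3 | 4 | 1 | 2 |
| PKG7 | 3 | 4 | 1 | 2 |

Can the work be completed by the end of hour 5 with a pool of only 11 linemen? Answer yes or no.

no

Total lineman-hours = 56; over 5 hours the average is 56/5 > 11, so some hour must exceed 11.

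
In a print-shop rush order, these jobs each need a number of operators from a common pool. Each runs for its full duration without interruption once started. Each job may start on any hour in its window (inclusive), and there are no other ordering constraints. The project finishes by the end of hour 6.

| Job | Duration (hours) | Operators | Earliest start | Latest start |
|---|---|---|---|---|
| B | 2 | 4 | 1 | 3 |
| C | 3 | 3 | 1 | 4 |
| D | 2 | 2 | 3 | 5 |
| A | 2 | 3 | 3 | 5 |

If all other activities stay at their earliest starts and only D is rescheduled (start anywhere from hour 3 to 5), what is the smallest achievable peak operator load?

D@3: h1:7  h2:7  h3:8  h4:5  h5:0  h6:0 → peak 8
D@4: h1:7  h2:7  h3:6  h4:5  h5:2  h6:0 → peak 7
D@5: h1:7  h2:7  h3:6  h4:3  h5:2  h6:2 → peak 7
Best is D@4, peak 7.

7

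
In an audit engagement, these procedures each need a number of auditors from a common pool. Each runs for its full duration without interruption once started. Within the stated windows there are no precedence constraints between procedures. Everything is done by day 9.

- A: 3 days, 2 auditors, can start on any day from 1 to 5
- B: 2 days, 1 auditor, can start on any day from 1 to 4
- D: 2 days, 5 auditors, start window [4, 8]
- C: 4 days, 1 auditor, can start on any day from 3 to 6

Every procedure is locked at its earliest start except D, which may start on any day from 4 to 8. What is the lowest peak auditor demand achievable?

D@4: d1:3  d2:3  d3:3  d4:6  d5:6  d6:1  d7:0  d8:0  d9:0 → peak 6
D@5: d1:3  d2:3  d3:3  d4:1  d5:6  d6:6  d7:0  d8:0  d9:0 → peak 6
D@6: d1:3  d2:3  d3:3  d4:1  d5:1  d6:6  d7:5  d8:0  d9:0 → peak 6
D@7: d1:3  d2:3  d3:3  d4:1  d5:1  d6:1  d7:5  d8:5  d9:0 → peak 5
D@8: d1:3  d2:3  d3:3  d4:1  d5:1  d6:1  d7:0  d8:5  d9:5 → peak 5
Best is D@7, peak 5.

5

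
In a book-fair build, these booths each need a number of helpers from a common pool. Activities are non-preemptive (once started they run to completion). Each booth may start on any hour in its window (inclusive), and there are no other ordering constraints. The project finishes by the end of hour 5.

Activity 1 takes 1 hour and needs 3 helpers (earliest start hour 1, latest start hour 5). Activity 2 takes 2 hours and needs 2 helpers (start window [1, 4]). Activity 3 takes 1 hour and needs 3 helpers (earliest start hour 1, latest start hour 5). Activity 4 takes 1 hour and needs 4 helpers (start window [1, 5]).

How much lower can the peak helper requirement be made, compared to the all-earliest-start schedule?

8

Early-start peak: h1:12  h2:2  h3:0  h4:0  h5:0 ⇒ 12.
Leveled (Activity 1@1, Activity 2@2, Activity 3@4, Activity 4@5): h1:3  h2:2  h3:2  h4:3  h5:4 ⇒ 4.
Reduction 12 − 4 = 8.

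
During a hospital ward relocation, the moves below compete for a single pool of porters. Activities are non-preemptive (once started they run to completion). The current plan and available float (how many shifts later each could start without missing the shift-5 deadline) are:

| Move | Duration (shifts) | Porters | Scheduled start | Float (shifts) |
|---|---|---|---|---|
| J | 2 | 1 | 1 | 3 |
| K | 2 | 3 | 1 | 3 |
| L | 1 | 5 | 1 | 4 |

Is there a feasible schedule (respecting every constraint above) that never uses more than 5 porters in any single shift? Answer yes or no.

yes

Schedule J@1, K@1, L@3: s1:4  s2:4  s3:5  s4:0  s5:0 — peak 5 ≤ 5.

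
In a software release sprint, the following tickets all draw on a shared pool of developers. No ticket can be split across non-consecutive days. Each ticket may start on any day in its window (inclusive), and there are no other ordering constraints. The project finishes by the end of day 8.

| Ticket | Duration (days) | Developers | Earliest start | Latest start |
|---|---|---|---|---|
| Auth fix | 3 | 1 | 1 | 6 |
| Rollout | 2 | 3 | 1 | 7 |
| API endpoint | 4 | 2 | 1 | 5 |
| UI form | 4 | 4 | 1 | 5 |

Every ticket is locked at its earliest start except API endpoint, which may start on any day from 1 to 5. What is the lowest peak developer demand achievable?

API endpoint@1: d1:10  d2:10  d3:7  d4:6  d5:0  d6:0  d7:0  d8:0 → peak 10
API endpoint@2: d1:8  d2:10  d3:7  d4:6  d5:2  d6:0  d7:0  d8:0 → peak 10
API endpoint@3: d1:8  d2:8  d3:7  d4:6  d5:2  d6:2  d7:0  d8:0 → peak 8
API endpoint@4: d1:8  d2:8  d3:5  d4:6  d5:2  d6:2  d7:2  d8:0 → peak 8
API endpoint@5: d1:8  d2:8  d3:5  d4:4  d5:2  d6:2  d7:2  d8:2 → peak 8
Best is API endpoint@3, peak 8.

8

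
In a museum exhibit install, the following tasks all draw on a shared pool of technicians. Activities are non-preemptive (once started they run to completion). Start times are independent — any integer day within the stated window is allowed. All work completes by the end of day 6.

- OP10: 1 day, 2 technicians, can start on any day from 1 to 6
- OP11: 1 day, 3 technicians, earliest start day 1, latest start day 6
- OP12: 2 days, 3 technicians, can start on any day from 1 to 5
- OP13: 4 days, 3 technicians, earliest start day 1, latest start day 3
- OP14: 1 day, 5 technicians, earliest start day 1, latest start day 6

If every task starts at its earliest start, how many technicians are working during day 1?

16

At early start, day 1 has: OP10, OP11, OP12, OP13, OP14.
Demand: 2 + 3 + 3 + 3 + 5 = 16.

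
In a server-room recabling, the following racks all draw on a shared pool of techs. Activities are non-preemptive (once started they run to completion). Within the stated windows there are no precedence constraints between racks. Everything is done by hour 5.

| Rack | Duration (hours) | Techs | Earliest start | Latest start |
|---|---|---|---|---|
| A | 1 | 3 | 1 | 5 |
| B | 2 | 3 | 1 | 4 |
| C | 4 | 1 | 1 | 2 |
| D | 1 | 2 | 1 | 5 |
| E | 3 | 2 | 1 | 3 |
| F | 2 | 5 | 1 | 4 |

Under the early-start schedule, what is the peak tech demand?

Early-start schedule: A@1, B@1, C@1, D@1, E@1, F@1.
Load per hour: hour 1: 16, hour 2: 11, hour 3: 3, hour 4: 1, hour 5: 0.
Peak is 16.

16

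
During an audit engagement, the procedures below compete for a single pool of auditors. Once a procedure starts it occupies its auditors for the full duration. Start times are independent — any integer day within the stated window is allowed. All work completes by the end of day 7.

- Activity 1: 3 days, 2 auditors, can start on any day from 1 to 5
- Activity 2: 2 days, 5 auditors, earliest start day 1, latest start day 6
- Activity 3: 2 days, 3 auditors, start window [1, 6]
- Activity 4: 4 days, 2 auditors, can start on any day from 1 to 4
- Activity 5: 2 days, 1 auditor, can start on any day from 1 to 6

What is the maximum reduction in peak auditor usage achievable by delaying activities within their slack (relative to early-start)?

8

Early-start peak: d1:13  d2:13  d3:4  d4:2  d5:0  d6:0  d7:0 ⇒ 13.
Leveled (Activity 1@1, Activity 2@6, Activity 3@4, Activity 4@1, Activity 5@1): d1:5  d2:5  d3:4  d4:5  d5:3  d6:5  d7:5 ⇒ 5.
Reduction 13 − 5 = 8.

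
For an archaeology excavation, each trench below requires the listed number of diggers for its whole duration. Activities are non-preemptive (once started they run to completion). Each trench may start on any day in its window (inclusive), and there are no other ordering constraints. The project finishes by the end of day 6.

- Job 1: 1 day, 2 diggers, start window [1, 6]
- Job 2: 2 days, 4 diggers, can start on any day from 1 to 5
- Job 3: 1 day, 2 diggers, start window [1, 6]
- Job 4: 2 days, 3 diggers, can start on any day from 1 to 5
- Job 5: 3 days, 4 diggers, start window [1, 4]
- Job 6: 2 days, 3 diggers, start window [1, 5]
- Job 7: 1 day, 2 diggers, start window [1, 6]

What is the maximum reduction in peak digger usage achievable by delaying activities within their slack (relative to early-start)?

Early-start peak: d1:20  d2:14  d3:4  d4:0  d5:0  d6:0 ⇒ 20.
Leveled (Job 1@1, Job 2@1, Job 3@2, Job 4@3, Job 5@3, Job 6@5, Job 7@6): d1:6  d2:6  d3:7  d4:7  d5:7  d6:5 ⇒ 7.
Reduction 20 − 7 = 13.

13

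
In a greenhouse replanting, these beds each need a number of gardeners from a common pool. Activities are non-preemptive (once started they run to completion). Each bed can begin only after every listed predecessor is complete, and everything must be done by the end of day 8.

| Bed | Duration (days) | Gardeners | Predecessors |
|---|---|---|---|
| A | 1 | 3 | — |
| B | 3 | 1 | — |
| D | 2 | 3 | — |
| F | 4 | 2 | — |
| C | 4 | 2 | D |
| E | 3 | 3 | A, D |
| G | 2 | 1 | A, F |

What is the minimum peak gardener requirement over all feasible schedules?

6

Early-start (A@1, B@1, D@1, F@1, C@3, E@3, G@5) gives peak 9: d1:9  d2:6  d3:8  d4:7  d5:6  d6:3  d7:0  d8:0.
Shift D→2, C→4, E→5.
Schedule A@1, B@1, D@2, F@1, C@4, E@5, G@5: d1:6  d2:6  d3:6  d4:4  d5:6  d6:6  d7:5  d8:0 — peak 6.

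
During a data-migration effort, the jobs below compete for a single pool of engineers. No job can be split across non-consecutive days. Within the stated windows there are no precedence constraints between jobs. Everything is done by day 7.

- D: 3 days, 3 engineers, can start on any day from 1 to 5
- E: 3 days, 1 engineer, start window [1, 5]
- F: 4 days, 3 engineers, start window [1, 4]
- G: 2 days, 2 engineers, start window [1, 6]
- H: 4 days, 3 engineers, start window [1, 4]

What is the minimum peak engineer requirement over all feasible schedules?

Early-start (D@1, E@1, F@1, G@1, H@1) gives peak 12: d1:12  d2:12  d3:10  d4:6  d5:0  d6:0  d7:0.
Shift F→4, H→4.
Schedule D@1, E@1, F@4, G@1, H@4: d1:6  d2:6  d3:4  d4:6  d5:6  d6:6  d7:6 — peak 6.
Total engineer-days = 40 over 7 days ⇒ peak ≥ ⌈40/7⌉ = 6, so 6 is optimal.

6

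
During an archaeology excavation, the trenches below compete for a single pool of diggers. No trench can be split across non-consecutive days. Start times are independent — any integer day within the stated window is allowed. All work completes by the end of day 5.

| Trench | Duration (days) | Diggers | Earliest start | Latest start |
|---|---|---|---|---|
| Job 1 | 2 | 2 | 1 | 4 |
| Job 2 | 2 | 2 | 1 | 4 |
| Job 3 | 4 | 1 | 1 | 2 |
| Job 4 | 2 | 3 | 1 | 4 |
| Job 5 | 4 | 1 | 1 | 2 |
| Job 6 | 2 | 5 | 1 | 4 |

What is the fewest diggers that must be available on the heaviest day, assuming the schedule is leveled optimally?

Early-start (Job 1@1, Job 2@1, Job 3@1, Job 4@1, Job 5@1, Job 6@1) gives peak 14: d1:14  d2:14  d3:2  d4:2  d5:0.
Shift Job 6→3.
Schedule Job 1@1, Job 2@1, Job 3@1, Job 4@1, Job 5@1, Job 6@3: d1:9  d2:9  d3:7  d4:7  d5:0 — peak 9.

9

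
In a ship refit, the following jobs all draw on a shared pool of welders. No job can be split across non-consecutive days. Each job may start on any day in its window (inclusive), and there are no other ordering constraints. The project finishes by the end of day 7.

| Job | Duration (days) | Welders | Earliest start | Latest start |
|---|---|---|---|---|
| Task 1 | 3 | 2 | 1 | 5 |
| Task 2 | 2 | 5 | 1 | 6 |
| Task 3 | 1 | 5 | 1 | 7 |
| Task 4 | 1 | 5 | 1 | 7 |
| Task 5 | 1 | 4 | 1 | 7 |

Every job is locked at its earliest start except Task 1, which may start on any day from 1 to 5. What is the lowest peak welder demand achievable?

Task 1@1: d1:21  d2:7  d3:2  d4:0  d5:0  d6:0  d7:0 → peak 21
Task 1@2: d1:19  d2:7  d3:2  d4:2  d5:0  d6:0  d7:0 → peak 19
Task 1@3: d1:19  d2:5  d3:2  d4:2  d5:2  d6:0  d7:0 → peak 19
Task 1@4: d1:19  d2:5  d3:0  d4:2  d5:2  d6:2  d7:0 → peak 19
Task 1@5: d1:19  d2:5  d3:0  d4:0  d5:2  d6:2  d7:2 → peak 19
Best is Task 1@2, peak 19.

19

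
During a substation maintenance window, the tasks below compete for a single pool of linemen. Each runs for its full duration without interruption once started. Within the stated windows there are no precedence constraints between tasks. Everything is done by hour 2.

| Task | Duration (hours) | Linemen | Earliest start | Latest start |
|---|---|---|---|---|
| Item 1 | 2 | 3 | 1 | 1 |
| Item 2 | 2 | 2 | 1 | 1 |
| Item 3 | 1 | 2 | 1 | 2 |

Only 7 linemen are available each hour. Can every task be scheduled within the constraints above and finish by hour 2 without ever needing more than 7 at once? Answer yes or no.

Schedule Item 1@1, Item 2@1, Item 3@1: h1:7  h2:5 — peak 7 ≤ 7.

yes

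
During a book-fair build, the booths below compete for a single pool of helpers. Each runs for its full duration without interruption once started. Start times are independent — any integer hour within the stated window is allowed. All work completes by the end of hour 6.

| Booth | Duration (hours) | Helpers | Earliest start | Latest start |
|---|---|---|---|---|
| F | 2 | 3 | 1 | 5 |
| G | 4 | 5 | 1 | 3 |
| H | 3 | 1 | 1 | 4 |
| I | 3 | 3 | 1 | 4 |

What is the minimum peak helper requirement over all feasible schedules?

Early-start (F@1, G@1, H@1, I@1) gives peak 12: h1:12  h2:12  h3:9  h4:5  h5:0  h6:0.
Shift G→3, I→4.
Schedule F@1, G@3, H@1, I@4: h1:4  h2:4  h3:6  h4:8  h5:8  h6:8 — peak 8.

8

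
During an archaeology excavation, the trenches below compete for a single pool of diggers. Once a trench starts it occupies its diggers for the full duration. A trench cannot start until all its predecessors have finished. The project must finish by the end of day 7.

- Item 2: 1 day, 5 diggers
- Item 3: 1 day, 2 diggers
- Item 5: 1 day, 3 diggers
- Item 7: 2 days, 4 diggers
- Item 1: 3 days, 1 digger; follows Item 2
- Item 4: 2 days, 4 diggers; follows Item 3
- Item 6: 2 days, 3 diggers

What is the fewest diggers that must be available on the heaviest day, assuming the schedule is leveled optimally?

Early-start (Item 2@1, Item 3@1, Item 5@1, Item 7@1, Item 1@2, Item 4@2, Item 6@1) gives peak 17: d1:17  d2:12  d3:5  d4:1  d5:0  d6:0  d7:0.
Shift Item 3→2, Item 5→3, Item 7→4, Item 1→4, Item 4→6, Item 6→2.
Schedule Item 2@1, Item 3@2, Item 5@3, Item 7@4, Item 1@4, Item 4@6, Item 6@2: d1:5  d2:5  d3:6  d4:5  d5:5  d6:5  d7:4 — peak 6.

6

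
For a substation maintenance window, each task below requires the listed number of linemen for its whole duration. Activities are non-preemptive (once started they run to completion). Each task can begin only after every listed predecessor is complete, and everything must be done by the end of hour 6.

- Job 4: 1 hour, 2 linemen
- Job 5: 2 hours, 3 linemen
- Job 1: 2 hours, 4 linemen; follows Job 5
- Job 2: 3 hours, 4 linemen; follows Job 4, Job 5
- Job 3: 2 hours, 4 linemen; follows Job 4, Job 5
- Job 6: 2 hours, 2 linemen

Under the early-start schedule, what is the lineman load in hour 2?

At early start, hour 2 has: Job 5, Job 6.
Demand: 3 + 2 = 5.

5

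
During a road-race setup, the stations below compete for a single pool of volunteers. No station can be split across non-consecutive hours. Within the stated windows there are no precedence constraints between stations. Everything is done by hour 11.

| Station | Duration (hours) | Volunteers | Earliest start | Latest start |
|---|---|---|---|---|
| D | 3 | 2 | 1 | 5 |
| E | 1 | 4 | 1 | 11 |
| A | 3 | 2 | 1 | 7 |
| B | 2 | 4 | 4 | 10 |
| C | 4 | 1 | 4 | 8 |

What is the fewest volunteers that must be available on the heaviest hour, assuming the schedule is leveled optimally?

4

Early-start (D@1, E@1, A@1, B@4, C@4) gives peak 8: h1:8  h2:4  h3:4  h4:5  h5:5  h6:1  h7:1  h8:0  h9:0  h10:0  h11:0.
Shift E→4, B→5, C→7.
Schedule D@1, E@4, A@1, B@5, C@7: h1:4  h2:4  h3:4  h4:4  h5:4  h6:4  h7:1  h8:1  h9:1  h10:1  h11:0 — peak 4.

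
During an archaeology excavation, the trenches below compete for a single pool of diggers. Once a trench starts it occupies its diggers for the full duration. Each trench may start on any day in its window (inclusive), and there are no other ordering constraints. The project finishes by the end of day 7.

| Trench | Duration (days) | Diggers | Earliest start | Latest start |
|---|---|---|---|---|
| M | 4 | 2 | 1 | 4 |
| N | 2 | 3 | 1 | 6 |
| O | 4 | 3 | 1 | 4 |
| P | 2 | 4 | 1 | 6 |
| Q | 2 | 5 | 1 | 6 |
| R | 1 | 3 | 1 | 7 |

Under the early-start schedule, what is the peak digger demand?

Early-start schedule: M@1, N@1, O@1, P@1, Q@1, R@1.
Load per day: day 1: 20, day 2: 17, day 3: 5, day 4: 5, day 5: 0, day 6: 0, day 7: 0.
Peak is 20.

20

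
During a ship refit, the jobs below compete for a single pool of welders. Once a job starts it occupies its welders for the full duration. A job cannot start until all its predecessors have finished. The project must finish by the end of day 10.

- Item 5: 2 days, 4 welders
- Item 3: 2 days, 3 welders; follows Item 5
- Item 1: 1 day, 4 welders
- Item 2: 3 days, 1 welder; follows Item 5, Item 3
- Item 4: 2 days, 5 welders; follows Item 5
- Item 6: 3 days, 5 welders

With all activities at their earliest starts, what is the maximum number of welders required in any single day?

13

Early-start schedule: Item 5@1, Item 3@3, Item 1@1, Item 2@5, Item 4@3, Item 6@1.
Load per day: day 1: 13, day 2: 9, day 3: 13, day 4: 8, day 5: 1, day 6: 1, day 7: 1, day 8: 0, day 9: 0, day 10: 0.
Peak is 13.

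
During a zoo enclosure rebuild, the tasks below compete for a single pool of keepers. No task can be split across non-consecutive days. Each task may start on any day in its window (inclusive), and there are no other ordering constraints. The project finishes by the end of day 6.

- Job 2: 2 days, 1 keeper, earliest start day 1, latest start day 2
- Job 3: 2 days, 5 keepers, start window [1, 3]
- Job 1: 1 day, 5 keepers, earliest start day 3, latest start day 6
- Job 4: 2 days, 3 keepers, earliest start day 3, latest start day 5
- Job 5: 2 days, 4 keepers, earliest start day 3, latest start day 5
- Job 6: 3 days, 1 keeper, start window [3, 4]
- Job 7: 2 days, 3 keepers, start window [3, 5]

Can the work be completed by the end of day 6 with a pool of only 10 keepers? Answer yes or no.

yes

Schedule Job 2@1, Job 3@1, Job 1@3, Job 4@3, Job 5@4, Job 6@4, Job 7@5: d1:6  d2:6  d3:8  d4:8  d5:8  d6:4 — peak 8 ≤ 10.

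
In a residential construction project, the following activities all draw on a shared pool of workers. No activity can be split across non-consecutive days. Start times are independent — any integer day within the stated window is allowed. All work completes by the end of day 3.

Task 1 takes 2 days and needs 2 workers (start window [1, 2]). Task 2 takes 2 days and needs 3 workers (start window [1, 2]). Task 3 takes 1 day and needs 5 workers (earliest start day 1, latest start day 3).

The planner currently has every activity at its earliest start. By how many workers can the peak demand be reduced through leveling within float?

Early-start peak: d1:10  d2:5  d3:0 ⇒ 10.
Leveled (Task 1@1, Task 2@1, Task 3@3): d1:5  d2:5  d3:5 ⇒ 5.
Reduction 10 − 5 = 5.

5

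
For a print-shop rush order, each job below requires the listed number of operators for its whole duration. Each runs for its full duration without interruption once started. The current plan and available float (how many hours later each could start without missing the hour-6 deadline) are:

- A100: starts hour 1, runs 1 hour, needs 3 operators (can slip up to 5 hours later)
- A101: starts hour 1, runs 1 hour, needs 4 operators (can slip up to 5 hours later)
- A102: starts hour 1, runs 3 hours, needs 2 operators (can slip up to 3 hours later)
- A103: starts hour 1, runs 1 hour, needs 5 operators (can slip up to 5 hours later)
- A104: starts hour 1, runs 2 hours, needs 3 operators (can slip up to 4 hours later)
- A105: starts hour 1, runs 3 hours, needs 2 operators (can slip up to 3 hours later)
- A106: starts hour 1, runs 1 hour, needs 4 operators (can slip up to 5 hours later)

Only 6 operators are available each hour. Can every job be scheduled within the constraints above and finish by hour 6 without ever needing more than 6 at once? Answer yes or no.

no

The minimum achievable peak is 7; 6 < 7, so no feasible schedule stays within the cap.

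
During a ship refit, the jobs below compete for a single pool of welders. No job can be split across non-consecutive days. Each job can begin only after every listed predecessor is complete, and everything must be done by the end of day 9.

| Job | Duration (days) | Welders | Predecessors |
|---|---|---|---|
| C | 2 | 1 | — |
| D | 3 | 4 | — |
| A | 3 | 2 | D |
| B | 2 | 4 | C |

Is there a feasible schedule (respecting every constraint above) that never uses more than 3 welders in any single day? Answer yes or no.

no

Total welder-days = 28; over 9 days the average is 28/9 > 3, so some day must exceed 3.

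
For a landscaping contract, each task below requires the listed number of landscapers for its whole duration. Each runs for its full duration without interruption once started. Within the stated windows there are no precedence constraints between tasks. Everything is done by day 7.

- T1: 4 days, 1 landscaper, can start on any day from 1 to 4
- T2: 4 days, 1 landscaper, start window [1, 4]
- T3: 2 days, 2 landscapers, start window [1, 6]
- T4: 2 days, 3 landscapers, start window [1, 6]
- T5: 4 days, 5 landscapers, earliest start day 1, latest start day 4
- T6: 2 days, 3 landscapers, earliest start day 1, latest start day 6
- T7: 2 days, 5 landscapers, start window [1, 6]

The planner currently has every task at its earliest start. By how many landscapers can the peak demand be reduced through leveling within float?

Early-start peak: d1:20  d2:20  d3:7  d4:7  d5:0  d6:0  d7:0 ⇒ 20.
Leveled (T1@1, T2@3, T3@3, T4@1, T5@1, T6@5, T7@5): d1:9  d2:9  d3:9  d4:9  d5:9  d6:9  d7:0 ⇒ 9.
Reduction 20 − 9 = 11.

11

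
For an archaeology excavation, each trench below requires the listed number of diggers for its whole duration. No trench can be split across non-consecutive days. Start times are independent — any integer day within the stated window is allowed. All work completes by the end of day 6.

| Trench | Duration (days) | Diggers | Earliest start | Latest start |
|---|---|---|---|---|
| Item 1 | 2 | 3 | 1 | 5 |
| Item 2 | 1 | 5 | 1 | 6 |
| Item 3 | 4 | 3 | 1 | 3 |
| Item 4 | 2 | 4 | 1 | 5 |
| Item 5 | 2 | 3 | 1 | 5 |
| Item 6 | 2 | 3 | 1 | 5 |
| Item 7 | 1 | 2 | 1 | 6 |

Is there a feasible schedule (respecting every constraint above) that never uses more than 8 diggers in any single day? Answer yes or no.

no

The minimum achievable peak is 9; 8 < 9, so no feasible schedule stays within the cap.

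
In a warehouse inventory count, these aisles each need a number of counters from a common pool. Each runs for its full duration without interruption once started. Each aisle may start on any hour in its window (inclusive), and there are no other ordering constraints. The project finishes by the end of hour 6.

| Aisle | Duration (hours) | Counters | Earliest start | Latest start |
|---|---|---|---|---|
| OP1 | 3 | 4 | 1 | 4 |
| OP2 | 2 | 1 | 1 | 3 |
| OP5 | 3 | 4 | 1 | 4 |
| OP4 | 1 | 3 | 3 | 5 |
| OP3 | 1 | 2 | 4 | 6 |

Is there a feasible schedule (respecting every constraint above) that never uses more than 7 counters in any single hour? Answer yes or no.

Schedule OP1@1, OP2@1, OP5@4, OP4@3, OP3@4: h1:5  h2:5  h3:7  h4:6  h5:4  h6:4 — peak 7 ≤ 7.

yes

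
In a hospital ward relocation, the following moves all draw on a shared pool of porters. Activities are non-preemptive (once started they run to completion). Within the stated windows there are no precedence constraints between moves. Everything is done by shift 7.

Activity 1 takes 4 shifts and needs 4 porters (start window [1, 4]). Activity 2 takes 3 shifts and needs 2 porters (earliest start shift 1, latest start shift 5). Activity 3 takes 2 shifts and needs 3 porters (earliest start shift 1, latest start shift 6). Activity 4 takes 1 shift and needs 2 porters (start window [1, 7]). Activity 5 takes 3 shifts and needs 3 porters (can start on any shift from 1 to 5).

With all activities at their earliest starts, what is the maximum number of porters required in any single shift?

Early-start schedule: Activity 1@1, Activity 2@1, Activity 3@1, Activity 4@1, Activity 5@1.
Load per shift: shift 1: 14, shift 2: 12, shift 3: 9, shift 4: 4, shift 5: 0, shift 6: 0, shift 7: 0.
Peak is 14.

14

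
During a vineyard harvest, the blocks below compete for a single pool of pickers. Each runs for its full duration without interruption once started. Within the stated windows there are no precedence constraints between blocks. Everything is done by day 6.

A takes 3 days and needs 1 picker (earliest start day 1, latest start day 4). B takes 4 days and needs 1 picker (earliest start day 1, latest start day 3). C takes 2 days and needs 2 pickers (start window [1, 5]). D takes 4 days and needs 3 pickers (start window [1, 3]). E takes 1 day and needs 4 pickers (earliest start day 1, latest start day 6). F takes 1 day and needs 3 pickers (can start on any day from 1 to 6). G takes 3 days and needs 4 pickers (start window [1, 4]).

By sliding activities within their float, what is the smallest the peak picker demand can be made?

8

Early-start (A@1, B@1, C@1, D@1, E@1, F@1, G@1) gives peak 18: d1:18  d2:11  d3:9  d4:4  d5:0  d6:0.
Shift E→5, F→3, G→4.
Schedule A@1, B@1, C@1, D@1, E@5, F@3, G@4: d1:7  d2:7  d3:8  d4:8  d5:8  d6:4 — peak 8.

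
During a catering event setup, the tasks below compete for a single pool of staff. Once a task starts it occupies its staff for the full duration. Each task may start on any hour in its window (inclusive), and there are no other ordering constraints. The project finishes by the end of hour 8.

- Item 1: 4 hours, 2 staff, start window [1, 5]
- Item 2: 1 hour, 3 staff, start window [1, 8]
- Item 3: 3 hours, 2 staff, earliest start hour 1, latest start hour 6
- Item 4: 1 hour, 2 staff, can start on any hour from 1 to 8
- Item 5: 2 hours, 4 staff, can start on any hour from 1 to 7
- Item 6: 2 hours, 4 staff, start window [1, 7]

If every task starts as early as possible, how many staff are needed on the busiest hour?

17

Early-start schedule: Item 1@1, Item 2@1, Item 3@1, Item 4@1, Item 5@1, Item 6@1.
Load per hour: hour 1: 17, hour 2: 12, hour 3: 4, hour 4: 2, hour 5: 0, hour 6: 0, hour 7: 0, hour 8: 0.
Peak is 17.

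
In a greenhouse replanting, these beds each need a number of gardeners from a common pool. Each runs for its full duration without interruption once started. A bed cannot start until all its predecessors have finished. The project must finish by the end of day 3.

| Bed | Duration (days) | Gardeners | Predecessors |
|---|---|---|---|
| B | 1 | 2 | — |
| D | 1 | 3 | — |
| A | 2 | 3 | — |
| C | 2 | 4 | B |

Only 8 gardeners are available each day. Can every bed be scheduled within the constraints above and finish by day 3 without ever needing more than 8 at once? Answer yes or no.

yes

Schedule B@1, D@1, A@2, C@2: d1:5  d2:7  d3:7 — peak 7 ≤ 8.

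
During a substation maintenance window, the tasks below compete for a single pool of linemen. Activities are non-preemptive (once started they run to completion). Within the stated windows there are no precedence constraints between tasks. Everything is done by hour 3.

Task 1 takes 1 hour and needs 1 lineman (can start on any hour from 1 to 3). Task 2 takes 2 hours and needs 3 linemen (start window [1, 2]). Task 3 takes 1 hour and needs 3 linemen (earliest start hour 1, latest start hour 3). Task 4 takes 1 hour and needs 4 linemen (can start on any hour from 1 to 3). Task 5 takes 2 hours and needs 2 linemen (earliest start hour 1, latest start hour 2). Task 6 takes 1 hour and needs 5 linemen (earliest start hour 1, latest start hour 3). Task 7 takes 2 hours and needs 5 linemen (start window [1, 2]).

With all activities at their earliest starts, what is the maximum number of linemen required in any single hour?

Early-start schedule: Task 1@1, Task 2@1, Task 3@1, Task 4@1, Task 5@1, Task 6@1, Task 7@1.
Load per hour: hour 1: 23, hour 2: 10, hour 3: 0.
Peak is 23.

23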